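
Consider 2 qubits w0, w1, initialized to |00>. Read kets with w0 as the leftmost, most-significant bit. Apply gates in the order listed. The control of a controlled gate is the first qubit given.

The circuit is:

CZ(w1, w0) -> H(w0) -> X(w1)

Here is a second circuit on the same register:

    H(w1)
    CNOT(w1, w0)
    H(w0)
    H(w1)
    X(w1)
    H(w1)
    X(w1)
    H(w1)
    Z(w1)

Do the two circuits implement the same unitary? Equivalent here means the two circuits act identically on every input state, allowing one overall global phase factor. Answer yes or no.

No — the two circuits implement different unitaries, even allowing a global phase.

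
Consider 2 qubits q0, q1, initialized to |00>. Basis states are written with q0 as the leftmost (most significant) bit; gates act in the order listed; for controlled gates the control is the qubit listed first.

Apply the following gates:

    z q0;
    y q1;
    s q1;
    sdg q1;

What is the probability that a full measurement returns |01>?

The probability of measuring |01> is 1. Key observation: gates 3-4 undo each other exactly, leaving only the rest of the circuit to track.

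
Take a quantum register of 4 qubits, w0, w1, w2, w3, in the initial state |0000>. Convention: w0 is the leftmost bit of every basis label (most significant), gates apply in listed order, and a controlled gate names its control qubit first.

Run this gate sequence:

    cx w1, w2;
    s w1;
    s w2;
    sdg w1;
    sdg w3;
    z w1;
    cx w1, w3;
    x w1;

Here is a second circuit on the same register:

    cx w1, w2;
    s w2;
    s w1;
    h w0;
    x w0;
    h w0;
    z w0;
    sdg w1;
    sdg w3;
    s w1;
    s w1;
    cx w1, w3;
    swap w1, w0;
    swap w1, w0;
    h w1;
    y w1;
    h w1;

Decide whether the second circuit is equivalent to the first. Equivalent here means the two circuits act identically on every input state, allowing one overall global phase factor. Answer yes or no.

No: there is an input state on which the two circuits produce genuinely different outputs (not merely differing by a phase).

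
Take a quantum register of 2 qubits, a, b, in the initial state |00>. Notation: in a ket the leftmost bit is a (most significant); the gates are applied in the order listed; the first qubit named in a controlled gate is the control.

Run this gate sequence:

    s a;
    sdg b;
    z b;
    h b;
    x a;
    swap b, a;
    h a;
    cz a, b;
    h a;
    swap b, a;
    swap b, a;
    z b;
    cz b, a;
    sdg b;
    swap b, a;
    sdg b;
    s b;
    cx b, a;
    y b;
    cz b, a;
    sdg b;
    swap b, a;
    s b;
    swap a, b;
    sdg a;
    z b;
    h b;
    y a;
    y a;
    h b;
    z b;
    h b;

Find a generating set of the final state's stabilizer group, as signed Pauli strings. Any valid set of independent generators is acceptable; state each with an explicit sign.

The final state is stabilized by the group generated by +YZ, +ZX; other independent generating sets are equally valid. Key observation: gates 26-31 undo each other exactly, leaving only the rest of the circuit to track.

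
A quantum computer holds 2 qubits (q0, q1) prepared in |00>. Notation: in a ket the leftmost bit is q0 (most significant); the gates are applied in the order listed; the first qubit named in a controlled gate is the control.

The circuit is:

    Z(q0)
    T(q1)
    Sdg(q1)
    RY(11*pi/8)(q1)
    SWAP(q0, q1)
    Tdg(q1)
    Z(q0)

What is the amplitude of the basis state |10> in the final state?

|10> carries amplitude -sin(5*pi/16) in the final state.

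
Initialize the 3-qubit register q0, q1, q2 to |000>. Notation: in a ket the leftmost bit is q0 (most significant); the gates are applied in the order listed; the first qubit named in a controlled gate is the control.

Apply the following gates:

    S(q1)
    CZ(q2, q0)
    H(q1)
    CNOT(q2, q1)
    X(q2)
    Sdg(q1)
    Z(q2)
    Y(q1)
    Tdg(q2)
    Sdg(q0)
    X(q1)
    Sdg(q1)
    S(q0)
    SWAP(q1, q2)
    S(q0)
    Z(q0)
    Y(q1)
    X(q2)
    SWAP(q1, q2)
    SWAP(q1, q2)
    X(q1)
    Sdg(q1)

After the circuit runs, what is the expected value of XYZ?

The expectation value of XYZ is 0.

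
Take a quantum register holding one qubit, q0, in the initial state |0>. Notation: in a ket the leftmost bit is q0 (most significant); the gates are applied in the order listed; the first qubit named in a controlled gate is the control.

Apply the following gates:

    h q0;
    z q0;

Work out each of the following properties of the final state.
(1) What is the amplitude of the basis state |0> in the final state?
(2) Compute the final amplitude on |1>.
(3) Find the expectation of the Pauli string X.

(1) |0> carries amplitude sqrt(2)/2 in the final state.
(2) The amplitude on |1> is -sqrt(2)/2.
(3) The observable X averages to -1.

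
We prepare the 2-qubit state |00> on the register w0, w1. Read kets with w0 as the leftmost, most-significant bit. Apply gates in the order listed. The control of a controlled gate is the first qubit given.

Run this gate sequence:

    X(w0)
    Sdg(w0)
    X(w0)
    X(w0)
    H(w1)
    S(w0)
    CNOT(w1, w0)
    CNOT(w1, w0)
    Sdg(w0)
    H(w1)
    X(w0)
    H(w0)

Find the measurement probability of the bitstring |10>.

Outcome |10> occurs with probability 1/2. Key observation: gates 4-11 undo each other exactly, leaving only the rest of the circuit to track.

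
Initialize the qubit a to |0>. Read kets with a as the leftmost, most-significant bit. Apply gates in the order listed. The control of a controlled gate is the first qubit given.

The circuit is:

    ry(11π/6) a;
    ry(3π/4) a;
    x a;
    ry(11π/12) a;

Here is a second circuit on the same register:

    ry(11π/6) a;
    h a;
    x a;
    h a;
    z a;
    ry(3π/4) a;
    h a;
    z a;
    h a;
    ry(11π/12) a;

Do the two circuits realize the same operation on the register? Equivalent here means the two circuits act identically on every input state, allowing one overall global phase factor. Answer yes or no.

Yes: on every input state the two circuits agree up to one overall phase factor.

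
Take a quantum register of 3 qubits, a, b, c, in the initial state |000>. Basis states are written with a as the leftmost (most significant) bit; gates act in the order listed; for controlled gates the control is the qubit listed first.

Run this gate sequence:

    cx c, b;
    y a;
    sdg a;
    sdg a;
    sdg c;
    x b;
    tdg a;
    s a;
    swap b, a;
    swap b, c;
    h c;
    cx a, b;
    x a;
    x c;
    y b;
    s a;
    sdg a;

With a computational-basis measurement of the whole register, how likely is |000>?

The probability of measuring |000> is 1/2. Key observation: the block from step 16 through step 17 cancels to the identity and can be dropped.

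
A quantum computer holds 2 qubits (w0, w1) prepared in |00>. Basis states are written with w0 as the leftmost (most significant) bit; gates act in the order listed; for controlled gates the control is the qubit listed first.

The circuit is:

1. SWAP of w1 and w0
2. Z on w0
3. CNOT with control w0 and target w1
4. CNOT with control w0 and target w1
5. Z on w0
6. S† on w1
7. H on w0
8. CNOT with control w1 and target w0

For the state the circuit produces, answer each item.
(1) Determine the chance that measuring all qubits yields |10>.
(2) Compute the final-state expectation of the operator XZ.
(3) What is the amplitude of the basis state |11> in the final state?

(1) A full measurement returns |10> with probability 1/2. Key observation: the block from step 2 through step 5 cancels to the identity and can be dropped.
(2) In the final state, XZ has expectation 1.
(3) The final state's coefficient on |11> equals 0.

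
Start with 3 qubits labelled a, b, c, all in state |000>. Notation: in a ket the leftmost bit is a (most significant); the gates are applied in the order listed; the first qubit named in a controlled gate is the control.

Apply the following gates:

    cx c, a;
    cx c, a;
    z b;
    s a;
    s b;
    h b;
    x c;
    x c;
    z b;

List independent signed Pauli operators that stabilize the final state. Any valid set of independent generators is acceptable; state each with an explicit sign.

The stabilizer group can be generated by -IXI, +ZII, +IIZ, among other valid generating sets. Key observation: the block from step 7 through step 8 cancels to the identity and can be dropped.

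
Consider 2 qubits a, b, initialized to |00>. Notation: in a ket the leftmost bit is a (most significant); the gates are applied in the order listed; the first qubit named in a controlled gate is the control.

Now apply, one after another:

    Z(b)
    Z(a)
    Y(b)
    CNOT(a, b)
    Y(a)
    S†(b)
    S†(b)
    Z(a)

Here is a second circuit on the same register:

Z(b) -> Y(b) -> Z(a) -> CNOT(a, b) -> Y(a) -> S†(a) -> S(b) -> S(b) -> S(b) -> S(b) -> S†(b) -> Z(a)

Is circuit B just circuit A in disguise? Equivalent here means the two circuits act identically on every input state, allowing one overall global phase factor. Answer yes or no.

No, they are not equivalent — no single phase factor reconciles the two unitaries.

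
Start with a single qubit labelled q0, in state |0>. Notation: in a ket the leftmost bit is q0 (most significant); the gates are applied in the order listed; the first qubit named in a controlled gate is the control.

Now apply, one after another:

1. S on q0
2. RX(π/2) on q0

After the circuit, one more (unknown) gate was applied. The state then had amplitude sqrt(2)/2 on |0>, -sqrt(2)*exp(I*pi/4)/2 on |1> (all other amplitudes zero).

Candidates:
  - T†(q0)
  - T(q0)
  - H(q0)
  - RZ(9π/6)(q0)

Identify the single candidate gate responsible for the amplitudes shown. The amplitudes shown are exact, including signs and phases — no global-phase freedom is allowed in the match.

The unique candidate consistent with the amplitudes is T†(q0).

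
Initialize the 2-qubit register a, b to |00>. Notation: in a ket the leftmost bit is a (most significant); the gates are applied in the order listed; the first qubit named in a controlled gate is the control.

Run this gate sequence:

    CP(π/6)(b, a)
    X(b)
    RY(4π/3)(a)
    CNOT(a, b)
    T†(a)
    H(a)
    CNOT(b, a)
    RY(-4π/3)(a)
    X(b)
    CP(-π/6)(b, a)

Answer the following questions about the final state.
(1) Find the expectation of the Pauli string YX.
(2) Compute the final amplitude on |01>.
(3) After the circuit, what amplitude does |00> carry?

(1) The expectation value of YX is -9*sqrt(2)/32 - 3*sqrt(6)/32.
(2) The final state's coefficient on |01> equals (sqrt(6) + 3*sqrt(2))*exp(3*I*pi/4)/8.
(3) The amplitude on |00> is -sqrt(6)/8 + sqrt(2)/8.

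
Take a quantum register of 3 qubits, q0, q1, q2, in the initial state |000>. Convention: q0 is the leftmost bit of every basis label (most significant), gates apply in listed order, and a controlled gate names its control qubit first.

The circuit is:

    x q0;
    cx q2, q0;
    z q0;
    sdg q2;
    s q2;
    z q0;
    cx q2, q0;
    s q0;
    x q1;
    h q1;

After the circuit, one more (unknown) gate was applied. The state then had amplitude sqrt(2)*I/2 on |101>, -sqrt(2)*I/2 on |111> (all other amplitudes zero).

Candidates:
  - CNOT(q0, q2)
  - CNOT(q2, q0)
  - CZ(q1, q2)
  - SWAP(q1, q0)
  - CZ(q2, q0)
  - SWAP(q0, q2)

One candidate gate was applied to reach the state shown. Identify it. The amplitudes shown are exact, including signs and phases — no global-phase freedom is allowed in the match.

The unique candidate consistent with the amplitudes is CNOT(q0, q2). Key observation: gates 2-7 undo each other exactly, leaving only the rest of the circuit to track.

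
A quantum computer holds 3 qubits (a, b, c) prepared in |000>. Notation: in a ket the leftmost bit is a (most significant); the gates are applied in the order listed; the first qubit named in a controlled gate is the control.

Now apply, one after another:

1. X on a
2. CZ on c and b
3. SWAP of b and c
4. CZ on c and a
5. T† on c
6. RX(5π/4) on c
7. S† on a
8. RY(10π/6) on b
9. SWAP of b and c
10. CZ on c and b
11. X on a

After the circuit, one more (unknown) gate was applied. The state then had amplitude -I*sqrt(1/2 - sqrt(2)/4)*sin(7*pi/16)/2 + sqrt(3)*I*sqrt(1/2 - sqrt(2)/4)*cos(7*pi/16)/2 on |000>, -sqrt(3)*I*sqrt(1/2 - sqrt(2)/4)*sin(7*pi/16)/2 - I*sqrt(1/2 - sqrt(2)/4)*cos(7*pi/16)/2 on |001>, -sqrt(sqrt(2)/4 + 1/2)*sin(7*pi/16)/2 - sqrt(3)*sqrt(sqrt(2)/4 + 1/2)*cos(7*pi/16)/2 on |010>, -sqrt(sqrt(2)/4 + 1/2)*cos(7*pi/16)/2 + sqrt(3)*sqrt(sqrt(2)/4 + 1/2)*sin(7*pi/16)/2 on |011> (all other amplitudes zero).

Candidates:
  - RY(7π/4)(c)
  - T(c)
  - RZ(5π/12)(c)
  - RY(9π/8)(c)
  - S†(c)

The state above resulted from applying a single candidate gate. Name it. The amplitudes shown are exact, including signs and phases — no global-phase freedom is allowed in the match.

The applied gate was RY(9π/8)(c).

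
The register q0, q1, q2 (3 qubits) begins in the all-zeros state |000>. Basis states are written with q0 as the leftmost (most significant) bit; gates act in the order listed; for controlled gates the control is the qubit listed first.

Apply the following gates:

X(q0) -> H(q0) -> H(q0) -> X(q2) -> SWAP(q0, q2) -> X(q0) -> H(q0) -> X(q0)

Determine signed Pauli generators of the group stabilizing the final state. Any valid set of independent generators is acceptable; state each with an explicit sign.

The final state is stabilized by the group generated by +XII, +IZI, -IIZ; other independent generating sets are equally valid.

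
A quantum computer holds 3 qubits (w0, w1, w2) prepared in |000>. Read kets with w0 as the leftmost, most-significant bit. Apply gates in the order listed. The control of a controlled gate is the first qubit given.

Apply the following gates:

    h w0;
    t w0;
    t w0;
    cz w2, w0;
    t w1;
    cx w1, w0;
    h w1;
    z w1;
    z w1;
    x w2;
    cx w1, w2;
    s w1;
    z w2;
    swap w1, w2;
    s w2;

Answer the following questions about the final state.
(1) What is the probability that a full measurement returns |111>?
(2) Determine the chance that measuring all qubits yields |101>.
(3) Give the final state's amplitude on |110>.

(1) Outcome |111> occurs with probability 0.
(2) A full measurement returns |101> with probability 1/4.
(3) The final state's coefficient on |110> equals -I/2.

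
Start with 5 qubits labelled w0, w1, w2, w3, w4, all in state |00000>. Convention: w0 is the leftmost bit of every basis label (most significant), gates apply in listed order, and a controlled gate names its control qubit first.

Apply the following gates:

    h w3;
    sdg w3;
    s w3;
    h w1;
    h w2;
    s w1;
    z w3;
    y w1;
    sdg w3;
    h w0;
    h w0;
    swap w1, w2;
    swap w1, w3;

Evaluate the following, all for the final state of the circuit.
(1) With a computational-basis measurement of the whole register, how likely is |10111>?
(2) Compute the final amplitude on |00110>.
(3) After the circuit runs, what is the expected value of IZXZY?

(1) A full measurement returns |10111> with probability 0.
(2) The amplitude on |00110> is sqrt(2)*I/4.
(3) In the final state, IZXZY has expectation 0.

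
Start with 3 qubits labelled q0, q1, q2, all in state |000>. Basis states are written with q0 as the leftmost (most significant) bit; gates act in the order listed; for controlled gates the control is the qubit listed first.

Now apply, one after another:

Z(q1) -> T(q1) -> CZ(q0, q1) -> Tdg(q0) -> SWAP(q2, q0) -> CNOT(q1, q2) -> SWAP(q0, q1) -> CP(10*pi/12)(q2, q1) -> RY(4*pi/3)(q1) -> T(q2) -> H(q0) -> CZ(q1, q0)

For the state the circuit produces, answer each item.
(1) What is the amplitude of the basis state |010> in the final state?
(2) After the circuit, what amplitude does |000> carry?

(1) The final state's coefficient on |010> equals sqrt(6)/4.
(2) |000> carries amplitude -sqrt(2)/4 in the final state.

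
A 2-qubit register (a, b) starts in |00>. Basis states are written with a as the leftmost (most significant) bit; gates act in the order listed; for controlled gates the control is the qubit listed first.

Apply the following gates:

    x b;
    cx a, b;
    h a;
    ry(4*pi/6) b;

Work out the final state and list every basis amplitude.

After the circuit, the state carries amplitude -sqrt(6)/4 on |00>, sqrt(2)/4 on |01>, -sqrt(6)/4 on |10>, sqrt(2)/4 on |11>.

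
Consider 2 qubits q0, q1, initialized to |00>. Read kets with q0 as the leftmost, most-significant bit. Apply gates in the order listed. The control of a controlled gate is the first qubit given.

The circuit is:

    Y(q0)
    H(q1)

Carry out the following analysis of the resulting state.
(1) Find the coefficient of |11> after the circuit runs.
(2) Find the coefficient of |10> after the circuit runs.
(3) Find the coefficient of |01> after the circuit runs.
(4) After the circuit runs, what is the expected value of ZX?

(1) The amplitude on |11> is sqrt(2)*I/2.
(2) |10> carries amplitude sqrt(2)*I/2 in the final state.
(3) The final state's coefficient on |01> equals 0.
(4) The observable ZX averages to -1.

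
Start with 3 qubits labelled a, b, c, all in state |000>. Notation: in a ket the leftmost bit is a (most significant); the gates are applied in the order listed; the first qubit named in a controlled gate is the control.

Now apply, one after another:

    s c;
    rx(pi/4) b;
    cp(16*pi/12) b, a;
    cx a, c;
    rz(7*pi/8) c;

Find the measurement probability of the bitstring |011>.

A full measurement returns |011> with probability 0.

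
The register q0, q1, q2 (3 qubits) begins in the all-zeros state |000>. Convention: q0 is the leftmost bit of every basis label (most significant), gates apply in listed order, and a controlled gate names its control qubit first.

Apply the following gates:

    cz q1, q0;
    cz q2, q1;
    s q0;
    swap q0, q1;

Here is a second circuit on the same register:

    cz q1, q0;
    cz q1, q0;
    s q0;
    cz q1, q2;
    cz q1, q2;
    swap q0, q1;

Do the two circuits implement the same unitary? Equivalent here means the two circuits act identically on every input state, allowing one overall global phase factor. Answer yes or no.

No: there is an input state on which the two circuits produce genuinely different outputs (not merely differing by a phase).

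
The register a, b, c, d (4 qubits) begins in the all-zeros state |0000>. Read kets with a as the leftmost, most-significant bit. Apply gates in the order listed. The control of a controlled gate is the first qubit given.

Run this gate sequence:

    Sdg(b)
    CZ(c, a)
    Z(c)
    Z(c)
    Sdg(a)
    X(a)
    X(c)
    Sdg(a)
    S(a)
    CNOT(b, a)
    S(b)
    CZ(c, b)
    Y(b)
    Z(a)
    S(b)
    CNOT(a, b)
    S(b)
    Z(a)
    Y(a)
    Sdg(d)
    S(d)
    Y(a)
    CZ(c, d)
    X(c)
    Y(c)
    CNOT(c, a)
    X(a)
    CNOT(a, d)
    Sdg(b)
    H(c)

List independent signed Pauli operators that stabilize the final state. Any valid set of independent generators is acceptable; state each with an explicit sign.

The stabilizer group can be generated by -IIXI, -ZIII, +IZII, -IIIZ, among other valid generating sets. Key observation: steps 19-22 multiply out to the identity, so the circuit reduces to the remaining gates.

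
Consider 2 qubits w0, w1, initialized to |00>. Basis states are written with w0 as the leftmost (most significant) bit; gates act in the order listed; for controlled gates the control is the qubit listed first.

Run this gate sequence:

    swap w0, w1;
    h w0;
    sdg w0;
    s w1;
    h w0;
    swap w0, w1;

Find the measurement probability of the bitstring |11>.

Outcome |11> occurs with probability 0.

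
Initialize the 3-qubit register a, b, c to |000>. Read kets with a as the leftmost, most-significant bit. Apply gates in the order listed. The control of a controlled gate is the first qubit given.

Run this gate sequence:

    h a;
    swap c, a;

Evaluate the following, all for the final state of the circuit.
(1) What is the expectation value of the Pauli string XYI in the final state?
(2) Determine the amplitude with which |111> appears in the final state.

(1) The expectation value of XYI is 0.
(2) |111> carries amplitude 0 in the final state.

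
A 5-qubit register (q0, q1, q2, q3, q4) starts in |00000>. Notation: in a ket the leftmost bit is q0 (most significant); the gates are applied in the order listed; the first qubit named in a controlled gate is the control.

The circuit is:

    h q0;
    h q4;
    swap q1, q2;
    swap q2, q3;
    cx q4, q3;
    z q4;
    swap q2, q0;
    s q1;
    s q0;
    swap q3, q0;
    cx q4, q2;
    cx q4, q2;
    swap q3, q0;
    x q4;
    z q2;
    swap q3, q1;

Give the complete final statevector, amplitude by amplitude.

The resulting statevector has amplitude 1/2 on |00001>, -1/2 on |00101>, -1/2 on |01000>, 1/2 on |01100>, and 0 on every other basis state.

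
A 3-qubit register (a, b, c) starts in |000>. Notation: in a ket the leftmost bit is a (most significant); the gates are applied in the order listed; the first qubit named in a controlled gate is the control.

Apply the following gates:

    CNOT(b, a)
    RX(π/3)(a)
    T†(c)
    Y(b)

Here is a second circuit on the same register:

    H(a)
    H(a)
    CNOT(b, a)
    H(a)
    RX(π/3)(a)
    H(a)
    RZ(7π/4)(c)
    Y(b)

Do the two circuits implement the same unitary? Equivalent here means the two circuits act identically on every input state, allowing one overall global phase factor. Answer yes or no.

No — the two circuits implement different unitaries, even allowing a global phase.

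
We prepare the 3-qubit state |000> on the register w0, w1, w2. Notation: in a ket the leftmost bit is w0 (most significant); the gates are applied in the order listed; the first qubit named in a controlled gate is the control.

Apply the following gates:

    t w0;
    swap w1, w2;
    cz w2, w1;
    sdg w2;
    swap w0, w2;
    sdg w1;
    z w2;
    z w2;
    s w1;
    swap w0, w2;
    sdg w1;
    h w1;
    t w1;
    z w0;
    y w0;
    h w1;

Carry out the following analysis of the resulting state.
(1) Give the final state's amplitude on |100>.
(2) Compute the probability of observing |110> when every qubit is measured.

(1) The amplitude on |100> is exp(3*I*pi/4)/2 + I/2.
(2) A full measurement returns |110> with probability 1/2 - sqrt(2)/4.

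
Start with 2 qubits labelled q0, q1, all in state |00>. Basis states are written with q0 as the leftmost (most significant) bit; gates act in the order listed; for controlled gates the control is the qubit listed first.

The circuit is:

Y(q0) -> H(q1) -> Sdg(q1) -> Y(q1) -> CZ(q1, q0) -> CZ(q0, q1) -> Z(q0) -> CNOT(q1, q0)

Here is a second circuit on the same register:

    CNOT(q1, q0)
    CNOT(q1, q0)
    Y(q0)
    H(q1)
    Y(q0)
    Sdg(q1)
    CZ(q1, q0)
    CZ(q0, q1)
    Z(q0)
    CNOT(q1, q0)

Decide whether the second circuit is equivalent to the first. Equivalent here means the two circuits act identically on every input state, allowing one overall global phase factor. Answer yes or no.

No: there is an input state on which the two circuits produce genuinely different outputs (not merely differing by a phase).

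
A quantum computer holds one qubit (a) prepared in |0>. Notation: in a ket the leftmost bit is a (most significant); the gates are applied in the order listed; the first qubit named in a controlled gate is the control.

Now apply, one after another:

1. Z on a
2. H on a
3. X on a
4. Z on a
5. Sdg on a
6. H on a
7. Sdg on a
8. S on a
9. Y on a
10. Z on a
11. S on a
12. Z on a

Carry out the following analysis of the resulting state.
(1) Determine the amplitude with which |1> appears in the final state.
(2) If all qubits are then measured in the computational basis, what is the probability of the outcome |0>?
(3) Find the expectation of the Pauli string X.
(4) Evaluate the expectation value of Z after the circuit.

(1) The amplitude on |1> is -1/2 - I/2.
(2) A full measurement returns |0> with probability 1/2.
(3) The expectation value of X is 1.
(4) The observable Z averages to 0.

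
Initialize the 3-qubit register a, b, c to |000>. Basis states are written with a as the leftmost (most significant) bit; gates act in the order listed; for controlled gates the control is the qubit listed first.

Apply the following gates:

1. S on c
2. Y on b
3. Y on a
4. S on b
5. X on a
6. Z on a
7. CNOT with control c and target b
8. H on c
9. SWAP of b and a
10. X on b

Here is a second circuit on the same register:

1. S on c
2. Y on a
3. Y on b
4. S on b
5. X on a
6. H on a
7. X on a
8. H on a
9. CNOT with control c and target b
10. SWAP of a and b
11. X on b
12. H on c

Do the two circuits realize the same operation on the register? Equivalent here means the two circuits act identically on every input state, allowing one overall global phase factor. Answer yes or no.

Yes: on every input state the two circuits agree up to one overall phase factor.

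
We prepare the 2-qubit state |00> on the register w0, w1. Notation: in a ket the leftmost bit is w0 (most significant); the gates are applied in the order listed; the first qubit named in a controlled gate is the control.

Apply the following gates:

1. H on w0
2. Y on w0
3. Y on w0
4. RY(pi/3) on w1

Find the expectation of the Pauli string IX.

In the final state, IX has expectation sqrt(3)/2.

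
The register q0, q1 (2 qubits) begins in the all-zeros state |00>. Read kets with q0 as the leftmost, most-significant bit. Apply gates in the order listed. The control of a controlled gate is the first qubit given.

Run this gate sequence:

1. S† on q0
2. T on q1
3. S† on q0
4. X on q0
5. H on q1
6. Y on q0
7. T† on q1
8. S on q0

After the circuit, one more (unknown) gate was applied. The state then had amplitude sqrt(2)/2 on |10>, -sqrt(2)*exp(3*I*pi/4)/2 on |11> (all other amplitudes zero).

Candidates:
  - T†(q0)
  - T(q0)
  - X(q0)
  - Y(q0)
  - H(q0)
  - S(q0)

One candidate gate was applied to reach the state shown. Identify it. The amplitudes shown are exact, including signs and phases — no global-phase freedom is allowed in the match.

The applied gate was Y(q0).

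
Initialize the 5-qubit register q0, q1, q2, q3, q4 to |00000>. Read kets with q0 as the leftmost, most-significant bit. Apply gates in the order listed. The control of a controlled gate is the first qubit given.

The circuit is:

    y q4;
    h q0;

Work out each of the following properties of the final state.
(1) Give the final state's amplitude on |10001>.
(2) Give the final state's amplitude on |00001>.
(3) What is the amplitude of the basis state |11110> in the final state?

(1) The amplitude on |10001> is sqrt(2)*I/2.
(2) The final state's coefficient on |00001> equals sqrt(2)*I/2.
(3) |11110> carries amplitude 0 in the final state.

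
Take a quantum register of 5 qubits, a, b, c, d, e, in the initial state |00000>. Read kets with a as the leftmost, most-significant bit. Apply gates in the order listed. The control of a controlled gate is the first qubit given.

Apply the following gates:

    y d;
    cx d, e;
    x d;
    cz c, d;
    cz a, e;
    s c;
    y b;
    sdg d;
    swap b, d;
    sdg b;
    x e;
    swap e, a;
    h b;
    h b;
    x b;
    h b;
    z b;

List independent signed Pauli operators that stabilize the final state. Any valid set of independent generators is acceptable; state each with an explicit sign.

The final state is stabilized by the group generated by +IXIII, +ZIIII, +IIZII, -IIIZI, +IIIIZ; other independent generating sets are equally valid. Key observation: the block from step 14 through step 17 cancels to the identity and can be dropped.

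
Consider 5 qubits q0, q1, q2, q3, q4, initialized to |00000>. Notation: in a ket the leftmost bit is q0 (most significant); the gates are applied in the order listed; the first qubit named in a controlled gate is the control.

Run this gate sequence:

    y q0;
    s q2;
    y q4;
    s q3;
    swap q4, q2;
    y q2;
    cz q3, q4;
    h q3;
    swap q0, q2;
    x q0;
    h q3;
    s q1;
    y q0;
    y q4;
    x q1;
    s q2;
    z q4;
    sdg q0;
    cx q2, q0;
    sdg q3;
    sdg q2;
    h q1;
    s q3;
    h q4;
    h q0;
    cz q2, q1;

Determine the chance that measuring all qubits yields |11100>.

The probability of measuring |11100> is 1/8.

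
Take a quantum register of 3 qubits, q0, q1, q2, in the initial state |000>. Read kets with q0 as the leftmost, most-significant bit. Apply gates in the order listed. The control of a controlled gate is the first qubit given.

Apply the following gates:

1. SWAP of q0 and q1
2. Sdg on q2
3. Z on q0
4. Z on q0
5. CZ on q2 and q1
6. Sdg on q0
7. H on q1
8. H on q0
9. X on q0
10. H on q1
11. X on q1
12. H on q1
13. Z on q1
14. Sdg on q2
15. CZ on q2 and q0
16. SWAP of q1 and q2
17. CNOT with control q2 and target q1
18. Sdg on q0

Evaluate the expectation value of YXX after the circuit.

The expectation value of YXX is -1. Key observation: steps 10-13 multiply out to the identity, so the circuit reduces to the remaining gates.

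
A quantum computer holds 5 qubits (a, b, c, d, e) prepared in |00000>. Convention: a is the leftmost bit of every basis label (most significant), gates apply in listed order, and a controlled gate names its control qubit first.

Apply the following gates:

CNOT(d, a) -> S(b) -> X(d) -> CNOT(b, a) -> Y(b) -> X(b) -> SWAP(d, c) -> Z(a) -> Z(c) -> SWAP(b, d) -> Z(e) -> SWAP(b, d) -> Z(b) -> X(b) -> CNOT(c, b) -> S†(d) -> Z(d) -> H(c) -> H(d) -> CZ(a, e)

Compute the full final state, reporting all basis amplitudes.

After the circuit, the state carries amplitude -I/2 on |00000>, -I/2 on |00010>, I/2 on |00100>, I/2 on |00110>, and 0 on every other basis state.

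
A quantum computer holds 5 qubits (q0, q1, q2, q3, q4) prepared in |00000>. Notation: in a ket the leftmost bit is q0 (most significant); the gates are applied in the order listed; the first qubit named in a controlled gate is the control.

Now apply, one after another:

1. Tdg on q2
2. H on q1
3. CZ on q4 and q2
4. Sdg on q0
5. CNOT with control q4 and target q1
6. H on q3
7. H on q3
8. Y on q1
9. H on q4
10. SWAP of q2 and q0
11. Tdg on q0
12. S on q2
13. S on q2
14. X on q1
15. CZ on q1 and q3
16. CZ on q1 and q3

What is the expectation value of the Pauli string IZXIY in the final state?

The observable IZXIY averages to 0.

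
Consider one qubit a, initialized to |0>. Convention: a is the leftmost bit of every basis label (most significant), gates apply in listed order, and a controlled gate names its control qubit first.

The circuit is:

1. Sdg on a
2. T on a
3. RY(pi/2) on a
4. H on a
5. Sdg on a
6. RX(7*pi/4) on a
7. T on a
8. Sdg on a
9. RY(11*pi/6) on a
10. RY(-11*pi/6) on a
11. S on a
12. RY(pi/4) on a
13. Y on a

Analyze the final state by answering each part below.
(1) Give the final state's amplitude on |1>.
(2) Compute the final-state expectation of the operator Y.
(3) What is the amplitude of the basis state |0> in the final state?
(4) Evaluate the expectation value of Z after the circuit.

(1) |1> carries amplitude -I/2 - exp(I*pi/4)/2 - sqrt(2)*I/4 + sqrt(2)*exp(I*pi/4)/4 in the final state.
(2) In the final state, Y has expectation 1/2.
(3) The amplitude on |0> is sqrt(2)*(-exp(I*pi/4) + I)/4.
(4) The observable Z averages to -1/2 - sqrt(2)/4.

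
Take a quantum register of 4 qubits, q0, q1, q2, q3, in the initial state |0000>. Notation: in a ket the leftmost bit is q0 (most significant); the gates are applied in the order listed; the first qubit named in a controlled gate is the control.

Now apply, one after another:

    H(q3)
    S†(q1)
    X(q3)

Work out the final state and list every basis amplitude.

The resulting statevector has amplitude sqrt(2)/2 on |0000>, sqrt(2)/2 on |0001>, and 0 on every other basis state.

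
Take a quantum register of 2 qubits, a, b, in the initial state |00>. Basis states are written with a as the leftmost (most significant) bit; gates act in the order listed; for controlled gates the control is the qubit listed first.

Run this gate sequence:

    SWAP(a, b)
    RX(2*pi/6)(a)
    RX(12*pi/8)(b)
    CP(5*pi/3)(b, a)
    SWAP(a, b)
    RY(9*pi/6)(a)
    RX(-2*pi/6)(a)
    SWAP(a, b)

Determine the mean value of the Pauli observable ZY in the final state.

The observable ZY averages to 1/8.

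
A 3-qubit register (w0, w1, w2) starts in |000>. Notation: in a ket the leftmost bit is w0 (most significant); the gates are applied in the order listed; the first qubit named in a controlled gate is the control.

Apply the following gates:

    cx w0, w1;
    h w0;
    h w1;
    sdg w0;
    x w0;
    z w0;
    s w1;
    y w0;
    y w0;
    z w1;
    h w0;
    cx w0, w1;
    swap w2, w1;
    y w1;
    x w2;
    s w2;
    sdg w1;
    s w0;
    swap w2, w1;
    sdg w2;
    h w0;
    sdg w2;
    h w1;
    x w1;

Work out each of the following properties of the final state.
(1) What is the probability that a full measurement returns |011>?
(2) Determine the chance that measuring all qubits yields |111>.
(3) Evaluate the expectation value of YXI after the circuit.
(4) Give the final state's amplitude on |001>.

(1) The probability of measuring |011> is 1/4.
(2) A full measurement returns |111> with probability 1/4.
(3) The expectation value of YXI is 1.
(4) The final state's coefficient on |001> equals sqrt(2)*(1 - I)/4.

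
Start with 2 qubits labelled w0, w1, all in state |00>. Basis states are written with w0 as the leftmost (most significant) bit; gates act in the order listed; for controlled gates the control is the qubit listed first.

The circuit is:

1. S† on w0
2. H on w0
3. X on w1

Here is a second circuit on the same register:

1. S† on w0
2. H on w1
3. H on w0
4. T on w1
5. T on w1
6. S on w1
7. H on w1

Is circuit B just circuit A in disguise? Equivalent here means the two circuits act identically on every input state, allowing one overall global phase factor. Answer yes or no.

Yes — the two circuits implement the same unitary up to a global phase.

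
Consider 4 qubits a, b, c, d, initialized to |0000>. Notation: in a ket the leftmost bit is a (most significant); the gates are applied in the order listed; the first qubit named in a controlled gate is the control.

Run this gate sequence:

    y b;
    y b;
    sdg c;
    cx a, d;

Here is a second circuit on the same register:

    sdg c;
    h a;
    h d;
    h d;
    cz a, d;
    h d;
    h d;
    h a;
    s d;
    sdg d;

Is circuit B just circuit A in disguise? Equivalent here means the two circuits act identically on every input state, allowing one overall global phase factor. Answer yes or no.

No — the two circuits implement different unitaries, even allowing a global phase.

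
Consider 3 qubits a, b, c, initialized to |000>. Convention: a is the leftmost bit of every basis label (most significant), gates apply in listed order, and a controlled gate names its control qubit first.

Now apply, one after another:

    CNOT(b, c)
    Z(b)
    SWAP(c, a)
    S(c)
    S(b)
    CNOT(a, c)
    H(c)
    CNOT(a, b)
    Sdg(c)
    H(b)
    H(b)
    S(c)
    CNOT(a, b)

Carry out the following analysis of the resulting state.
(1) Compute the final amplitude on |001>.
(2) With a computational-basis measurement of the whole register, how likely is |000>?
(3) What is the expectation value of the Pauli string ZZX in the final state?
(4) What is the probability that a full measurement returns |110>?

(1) The amplitude on |001> is sqrt(2)/2. Key observation: steps 8-13 multiply out to the identity, so the circuit reduces to the remaining gates.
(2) Outcome |000> occurs with probability 1/2.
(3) The expectation value of ZZX is 1.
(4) Outcome |110> occurs with probability 0.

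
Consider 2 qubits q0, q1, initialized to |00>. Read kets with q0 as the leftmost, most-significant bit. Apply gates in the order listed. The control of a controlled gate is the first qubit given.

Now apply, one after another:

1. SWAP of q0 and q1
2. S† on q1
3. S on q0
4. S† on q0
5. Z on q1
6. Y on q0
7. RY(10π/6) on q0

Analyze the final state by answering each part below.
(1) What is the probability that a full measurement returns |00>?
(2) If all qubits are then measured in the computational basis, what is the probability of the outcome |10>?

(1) The probability of measuring |00> is 1/4.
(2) The probability of measuring |10> is 3/4.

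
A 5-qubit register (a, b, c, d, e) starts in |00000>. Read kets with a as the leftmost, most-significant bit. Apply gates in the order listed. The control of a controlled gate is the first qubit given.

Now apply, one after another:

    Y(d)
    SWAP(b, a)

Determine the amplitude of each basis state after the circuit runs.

After the circuit, the state carries amplitude I on |00010>, and 0 on every other basis state.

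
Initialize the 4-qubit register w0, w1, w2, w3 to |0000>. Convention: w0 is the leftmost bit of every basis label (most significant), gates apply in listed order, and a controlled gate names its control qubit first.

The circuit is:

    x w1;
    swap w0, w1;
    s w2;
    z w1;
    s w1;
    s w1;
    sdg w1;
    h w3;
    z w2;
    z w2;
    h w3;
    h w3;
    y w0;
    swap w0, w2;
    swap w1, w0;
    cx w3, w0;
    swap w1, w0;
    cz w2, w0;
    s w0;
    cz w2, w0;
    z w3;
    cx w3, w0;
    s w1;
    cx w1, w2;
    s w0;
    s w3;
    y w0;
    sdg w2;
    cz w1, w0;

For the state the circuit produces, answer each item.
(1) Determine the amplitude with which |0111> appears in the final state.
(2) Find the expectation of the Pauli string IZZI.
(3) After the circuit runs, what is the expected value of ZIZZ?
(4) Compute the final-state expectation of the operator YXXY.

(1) |0111> carries amplitude -sqrt(2)/2 in the final state. Key observation: the block from step 8 through step 11 cancels to the identity and can be dropped.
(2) In the final state, IZZI has expectation 1.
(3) The expectation value of ZIZZ is 0.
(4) In the final state, YXXY has expectation -1.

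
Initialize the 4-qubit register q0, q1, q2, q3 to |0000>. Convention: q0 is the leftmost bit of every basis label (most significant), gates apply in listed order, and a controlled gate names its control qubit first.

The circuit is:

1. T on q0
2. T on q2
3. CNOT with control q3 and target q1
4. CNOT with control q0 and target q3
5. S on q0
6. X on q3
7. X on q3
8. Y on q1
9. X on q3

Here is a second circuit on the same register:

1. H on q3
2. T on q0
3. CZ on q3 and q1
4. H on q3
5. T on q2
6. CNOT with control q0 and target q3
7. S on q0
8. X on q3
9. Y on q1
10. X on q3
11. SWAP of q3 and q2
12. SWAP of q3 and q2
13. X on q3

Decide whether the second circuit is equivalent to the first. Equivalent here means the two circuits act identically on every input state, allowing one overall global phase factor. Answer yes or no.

No: there is an input state on which the two circuits produce genuinely different outputs (not merely differing by a phase).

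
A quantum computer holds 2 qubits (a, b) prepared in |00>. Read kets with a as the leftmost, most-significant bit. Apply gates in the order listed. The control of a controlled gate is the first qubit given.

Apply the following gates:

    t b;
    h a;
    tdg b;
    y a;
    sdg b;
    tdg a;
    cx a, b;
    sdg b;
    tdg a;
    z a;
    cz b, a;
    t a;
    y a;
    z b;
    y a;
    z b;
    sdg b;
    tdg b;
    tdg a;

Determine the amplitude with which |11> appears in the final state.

The amplitude on |11> is sqrt(2)*exp(3*I*pi/4)/2.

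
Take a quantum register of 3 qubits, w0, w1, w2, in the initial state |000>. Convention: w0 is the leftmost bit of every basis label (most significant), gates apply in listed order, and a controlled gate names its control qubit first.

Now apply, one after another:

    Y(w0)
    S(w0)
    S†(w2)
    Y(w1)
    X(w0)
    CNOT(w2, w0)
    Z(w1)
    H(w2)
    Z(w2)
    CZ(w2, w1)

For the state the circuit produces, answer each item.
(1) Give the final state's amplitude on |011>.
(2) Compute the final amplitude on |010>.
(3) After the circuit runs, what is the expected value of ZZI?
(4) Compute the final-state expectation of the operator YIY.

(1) The amplitude on |011> is sqrt(2)*I/2.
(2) |010> carries amplitude sqrt(2)*I/2 in the final state.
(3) In the final state, ZZI has expectation -1.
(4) In the final state, YIY has expectation 0.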